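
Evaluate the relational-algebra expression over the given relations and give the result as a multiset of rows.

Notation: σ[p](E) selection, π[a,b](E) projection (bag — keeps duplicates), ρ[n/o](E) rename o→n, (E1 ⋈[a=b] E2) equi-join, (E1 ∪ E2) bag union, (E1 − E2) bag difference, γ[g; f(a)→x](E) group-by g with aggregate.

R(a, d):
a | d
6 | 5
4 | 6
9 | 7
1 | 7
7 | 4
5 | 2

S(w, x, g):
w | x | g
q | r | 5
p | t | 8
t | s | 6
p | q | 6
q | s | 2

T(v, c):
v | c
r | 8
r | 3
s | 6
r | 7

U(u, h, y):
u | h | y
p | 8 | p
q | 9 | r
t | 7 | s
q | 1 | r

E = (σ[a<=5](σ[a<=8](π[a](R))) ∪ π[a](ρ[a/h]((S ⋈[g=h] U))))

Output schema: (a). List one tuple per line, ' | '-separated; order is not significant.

Stepwise |·|:
  R → 6
  π[a](R) → 6
  σ[a<=8](π[a](R)) → 5
  σ[a<=5](σ[a<=8](π[a](R))) → 3
  S → 5
  U → 4
  (S ⋈[g=h] U) → 1
  ρ[a/h]((S ⋈[g=h] U)) → 1
  π[a](ρ[a/h]((S ⋈[g=h] U))) → 1
  (σ[a<=5](σ[a<=8](π[a](R))) ∪ π[a](ρ[a/h]((S ⋈[g=h] U)))) → 4

== RESULT ==
a
1
4
5
8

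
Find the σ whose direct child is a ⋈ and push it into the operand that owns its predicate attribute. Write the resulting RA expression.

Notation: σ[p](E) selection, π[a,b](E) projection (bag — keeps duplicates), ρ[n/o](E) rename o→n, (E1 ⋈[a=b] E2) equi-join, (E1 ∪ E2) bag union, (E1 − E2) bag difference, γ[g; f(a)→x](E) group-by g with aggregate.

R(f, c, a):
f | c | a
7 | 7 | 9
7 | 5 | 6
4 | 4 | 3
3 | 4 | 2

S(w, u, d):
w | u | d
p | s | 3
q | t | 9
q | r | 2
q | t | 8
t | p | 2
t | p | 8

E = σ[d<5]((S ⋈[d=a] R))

σ filters on d, owned by the left side.
E' = (σ[d<5](S) ⋈[d=a] R)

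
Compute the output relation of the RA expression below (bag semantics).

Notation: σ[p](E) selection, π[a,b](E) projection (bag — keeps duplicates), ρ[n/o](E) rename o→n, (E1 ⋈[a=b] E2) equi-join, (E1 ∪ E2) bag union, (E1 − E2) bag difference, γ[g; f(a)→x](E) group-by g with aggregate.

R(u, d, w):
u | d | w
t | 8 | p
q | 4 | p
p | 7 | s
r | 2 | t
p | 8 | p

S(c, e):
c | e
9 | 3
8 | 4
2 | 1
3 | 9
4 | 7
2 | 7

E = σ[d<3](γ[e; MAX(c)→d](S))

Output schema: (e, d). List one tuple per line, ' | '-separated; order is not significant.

Per-node cardinality:
  S → 6
  γ[e; MAX(c)→d](S) → 5
  σ[d<3](γ[e; MAX(c)→d](S)) → 1

== RESULT ==
e | d
1 | 2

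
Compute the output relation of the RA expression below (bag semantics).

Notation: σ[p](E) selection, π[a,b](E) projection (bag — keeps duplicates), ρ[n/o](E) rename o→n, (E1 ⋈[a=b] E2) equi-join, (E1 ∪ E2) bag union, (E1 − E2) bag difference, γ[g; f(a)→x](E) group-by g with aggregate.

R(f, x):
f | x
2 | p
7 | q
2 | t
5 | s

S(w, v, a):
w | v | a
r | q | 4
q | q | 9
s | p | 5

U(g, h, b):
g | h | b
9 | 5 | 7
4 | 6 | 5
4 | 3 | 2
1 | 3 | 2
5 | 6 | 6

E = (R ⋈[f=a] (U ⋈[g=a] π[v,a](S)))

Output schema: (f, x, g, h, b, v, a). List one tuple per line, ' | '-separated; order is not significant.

Row counts bottom-up:
  R → 4
  U → 5
  S → 3
  π[v,a](S) → 3
  (U ⋈[g=a] π[v,a](S)) → 4
  (R ⋈[f=a] (U ⋈[g=a] π[v,a](S))) → 1

== RESULT ==
f | x | g | h | b | v | a
5 | s | 5 | 6 | 6 | p | 5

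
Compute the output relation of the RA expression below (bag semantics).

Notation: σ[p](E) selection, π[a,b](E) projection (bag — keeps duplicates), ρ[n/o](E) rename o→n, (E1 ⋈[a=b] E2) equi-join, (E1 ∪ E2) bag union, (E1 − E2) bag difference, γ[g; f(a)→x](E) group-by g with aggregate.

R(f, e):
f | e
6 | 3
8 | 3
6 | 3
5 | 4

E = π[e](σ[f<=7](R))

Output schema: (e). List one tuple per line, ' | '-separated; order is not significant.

Per-node cardinality:
  R → 4
  σ[f<=7](R) → 3
  π[e](σ[f<=7](R)) → 3

== RESULT ==
e
3
3
4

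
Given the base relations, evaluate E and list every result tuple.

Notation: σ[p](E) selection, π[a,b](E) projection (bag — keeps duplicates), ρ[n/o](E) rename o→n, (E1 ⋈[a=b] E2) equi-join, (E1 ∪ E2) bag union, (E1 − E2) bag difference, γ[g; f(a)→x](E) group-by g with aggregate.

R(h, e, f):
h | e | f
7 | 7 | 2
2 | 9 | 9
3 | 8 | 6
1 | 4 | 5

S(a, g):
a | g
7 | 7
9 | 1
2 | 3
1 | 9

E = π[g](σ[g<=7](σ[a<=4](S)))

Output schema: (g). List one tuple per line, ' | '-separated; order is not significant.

Row counts bottom-up:
  S → 4
  σ[a<=4](S) → 2
  σ[g<=7](σ[a<=4](S)) → 1
  π[g](σ[g<=7](σ[a<=4](S))) → 1

== RESULT ==
g
3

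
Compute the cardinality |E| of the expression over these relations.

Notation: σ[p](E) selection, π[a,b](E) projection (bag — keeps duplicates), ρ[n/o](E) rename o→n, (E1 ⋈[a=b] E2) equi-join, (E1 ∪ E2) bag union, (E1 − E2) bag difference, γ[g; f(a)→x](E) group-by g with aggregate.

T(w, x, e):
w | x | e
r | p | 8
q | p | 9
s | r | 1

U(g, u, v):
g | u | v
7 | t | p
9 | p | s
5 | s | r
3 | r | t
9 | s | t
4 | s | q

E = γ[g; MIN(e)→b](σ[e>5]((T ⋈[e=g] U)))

Per-node cardinality:
  T → 3
  U → 6
  (T ⋈[e=g] U) → 2
  σ[e>5]((T ⋈[e=g] U)) → 2
  γ[g; MIN(e)→b](σ[e>5]((T ⋈[e=g] U))) → 1

|E| = 1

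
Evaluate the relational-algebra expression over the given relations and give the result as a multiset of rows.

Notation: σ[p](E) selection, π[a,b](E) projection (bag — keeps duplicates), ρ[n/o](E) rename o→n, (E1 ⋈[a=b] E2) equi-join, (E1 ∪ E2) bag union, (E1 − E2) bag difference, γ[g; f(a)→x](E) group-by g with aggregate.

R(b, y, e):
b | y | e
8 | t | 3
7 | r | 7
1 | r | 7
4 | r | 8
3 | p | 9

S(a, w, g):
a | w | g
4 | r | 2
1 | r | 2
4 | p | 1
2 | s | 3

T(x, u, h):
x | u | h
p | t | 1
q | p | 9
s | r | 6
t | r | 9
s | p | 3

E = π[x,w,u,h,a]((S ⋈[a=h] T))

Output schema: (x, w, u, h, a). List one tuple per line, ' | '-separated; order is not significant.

Row counts bottom-up:
  S → 4
  T → 5
  (S ⋈[a=h] T) → 1
  π[x,w,u,h,a]((S ⋈[a=h] T)) → 1

== RESULT ==
x | w | u | h | a
p | r | t | 1 | 1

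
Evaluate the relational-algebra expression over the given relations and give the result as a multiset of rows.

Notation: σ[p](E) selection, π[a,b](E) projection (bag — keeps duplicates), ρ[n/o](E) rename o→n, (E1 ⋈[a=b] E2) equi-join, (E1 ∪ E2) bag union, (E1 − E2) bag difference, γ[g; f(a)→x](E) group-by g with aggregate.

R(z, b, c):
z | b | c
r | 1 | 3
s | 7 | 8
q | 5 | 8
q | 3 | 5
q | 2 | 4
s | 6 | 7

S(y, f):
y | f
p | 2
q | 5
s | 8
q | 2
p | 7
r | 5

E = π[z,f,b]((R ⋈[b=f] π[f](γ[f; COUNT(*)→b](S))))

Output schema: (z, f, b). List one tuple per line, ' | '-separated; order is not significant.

Per-node cardinality:
  R → 6
  S → 6
  γ[f; COUNT(*)→b](S) → 4
  π[f](γ[f; COUNT(*)→b](S)) → 4
  (R ⋈[b=f] π[f](γ[f; COUNT(*)→b](S))) → 3
  π[z,f,b]((R ⋈[b=f] π[f](γ[f; COUNT(*)→b](S)))) → 3

== RESULT ==
z | f | b
q | 2 | 2
q | 5 | 5
s | 7 | 7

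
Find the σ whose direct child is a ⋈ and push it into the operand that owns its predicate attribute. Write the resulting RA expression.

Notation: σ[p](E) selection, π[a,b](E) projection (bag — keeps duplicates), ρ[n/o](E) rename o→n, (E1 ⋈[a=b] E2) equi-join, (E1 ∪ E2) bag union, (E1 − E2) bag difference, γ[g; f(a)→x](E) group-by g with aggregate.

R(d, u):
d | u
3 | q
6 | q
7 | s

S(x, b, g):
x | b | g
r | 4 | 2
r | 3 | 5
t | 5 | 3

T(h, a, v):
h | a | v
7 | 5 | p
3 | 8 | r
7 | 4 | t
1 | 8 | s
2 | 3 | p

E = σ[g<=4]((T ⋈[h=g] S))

σ filters on g, owned by the right side.
E' = (T ⋈[h=g] σ[g<=4](S))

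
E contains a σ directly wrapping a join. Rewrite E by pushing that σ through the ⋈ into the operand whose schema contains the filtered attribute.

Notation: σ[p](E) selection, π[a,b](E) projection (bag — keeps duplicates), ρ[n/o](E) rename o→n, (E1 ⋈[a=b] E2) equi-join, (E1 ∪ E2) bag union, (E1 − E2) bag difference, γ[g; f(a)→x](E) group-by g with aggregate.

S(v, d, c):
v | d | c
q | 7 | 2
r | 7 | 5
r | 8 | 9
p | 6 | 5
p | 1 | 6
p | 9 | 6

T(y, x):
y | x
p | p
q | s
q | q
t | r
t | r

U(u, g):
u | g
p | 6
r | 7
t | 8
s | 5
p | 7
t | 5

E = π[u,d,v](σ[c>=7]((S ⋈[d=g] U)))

σ filters on c, owned by the left side.
E' = π[u,d,v]((σ[c>=7](S) ⋈[d=g] U))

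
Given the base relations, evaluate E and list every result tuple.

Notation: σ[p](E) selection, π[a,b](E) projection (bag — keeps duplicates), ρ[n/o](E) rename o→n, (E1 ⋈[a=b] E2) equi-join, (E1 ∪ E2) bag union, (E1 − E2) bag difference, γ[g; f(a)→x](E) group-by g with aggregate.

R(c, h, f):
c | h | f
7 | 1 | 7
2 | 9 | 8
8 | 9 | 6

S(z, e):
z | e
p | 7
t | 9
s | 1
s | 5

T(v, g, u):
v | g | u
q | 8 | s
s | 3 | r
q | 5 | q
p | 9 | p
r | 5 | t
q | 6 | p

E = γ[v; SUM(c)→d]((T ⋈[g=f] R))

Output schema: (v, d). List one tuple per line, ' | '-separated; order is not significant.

Subexpression sizes:
  T → 6
  R → 3
  (T ⋈[g=f] R) → 2
  γ[v; SUM(c)→d]((T ⋈[g=f] R)) → 1

== RESULT ==
v | d
q | 10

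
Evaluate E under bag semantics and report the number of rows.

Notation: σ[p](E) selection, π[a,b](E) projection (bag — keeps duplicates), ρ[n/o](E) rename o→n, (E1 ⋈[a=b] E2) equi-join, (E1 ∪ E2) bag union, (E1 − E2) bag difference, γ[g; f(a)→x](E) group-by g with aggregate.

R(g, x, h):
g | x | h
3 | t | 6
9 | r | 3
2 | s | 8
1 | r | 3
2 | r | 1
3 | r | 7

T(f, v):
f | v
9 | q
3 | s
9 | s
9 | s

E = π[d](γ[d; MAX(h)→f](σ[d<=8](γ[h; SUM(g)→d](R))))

Row counts bottom-up:
  R → 6
  γ[h; SUM(g)→d](R) → 5
  σ[d<=8](γ[h; SUM(g)→d](R)) → 4
  γ[d; MAX(h)→f](σ[d<=8](γ[h; SUM(g)→d](R))) → 2
  π[d](γ[d; MAX(h)→f](σ[d<=8](γ[h; SUM(g)→d](R)))) → 2

|E| = 2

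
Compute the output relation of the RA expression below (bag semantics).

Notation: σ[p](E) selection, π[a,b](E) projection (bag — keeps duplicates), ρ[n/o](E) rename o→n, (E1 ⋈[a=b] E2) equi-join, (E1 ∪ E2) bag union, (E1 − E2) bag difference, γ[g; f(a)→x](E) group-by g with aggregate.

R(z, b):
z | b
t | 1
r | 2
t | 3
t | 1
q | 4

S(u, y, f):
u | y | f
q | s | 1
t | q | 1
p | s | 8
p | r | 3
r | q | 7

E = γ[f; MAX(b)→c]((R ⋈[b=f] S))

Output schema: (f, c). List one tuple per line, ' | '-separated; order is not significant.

Stepwise |·|:
  R → 5
  S → 5
  (R ⋈[b=f] S) → 5
  γ[f; MAX(b)→c]((R ⋈[b=f] S)) → 2

== RESULT ==
f | c
1 | 1
3 | 3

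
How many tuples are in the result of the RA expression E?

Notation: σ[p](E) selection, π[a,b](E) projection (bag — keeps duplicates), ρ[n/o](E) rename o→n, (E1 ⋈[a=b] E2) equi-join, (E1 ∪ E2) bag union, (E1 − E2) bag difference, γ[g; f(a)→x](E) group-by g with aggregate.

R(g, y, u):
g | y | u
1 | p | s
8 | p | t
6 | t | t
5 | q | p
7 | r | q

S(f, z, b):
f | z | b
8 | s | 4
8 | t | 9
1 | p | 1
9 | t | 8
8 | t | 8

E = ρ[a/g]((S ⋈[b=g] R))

Row counts bottom-up:
  S → 5
  R → 5
  (S ⋈[b=g] R) → 3
  ρ[a/g]((S ⋈[b=g] R)) → 3

|E| = 3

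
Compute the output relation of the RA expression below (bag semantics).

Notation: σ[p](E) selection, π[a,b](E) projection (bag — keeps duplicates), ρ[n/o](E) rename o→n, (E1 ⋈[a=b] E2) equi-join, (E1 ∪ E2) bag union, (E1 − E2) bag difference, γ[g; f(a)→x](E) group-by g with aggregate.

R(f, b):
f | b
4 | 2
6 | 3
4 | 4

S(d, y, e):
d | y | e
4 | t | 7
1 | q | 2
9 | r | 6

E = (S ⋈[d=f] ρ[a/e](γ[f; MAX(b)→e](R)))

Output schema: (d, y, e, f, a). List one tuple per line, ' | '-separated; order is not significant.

Subexpression sizes:
  S → 3
  R → 3
  γ[f; MAX(b)→e](R) → 2
  ρ[a/e](γ[f; MAX(b)→e](R)) → 2
  (S ⋈[d=f] ρ[a/e](γ[f; MAX(b)→e](R))) → 1

== RESULT ==
d | y | e | f | a
4 | t | 7 | 4 | 4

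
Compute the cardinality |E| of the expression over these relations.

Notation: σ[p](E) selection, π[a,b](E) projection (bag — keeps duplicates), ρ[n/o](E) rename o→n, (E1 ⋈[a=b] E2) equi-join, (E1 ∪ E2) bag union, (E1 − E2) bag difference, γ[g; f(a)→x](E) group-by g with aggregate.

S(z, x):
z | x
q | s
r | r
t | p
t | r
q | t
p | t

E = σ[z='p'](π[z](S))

Subexpression sizes:
  S → 6
  π[z](S) → 6
  σ[z='p'](π[z](S)) → 1

|E| = 1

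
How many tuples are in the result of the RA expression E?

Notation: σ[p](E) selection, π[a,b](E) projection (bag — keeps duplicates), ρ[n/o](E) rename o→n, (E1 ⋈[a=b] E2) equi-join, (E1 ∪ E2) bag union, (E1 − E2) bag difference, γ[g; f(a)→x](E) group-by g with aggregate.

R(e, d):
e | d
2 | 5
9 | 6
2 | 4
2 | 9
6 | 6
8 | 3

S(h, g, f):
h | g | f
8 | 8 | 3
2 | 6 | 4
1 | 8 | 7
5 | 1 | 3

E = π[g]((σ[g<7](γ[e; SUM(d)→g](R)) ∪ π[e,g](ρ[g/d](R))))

Row counts bottom-up:
  R → 6
  γ[e; SUM(d)→g](R) → 4
  σ[g<7](γ[e; SUM(d)→g](R)) → 3
  R → 6
  ρ[g/d](R) → 6
  π[e,g](ρ[g/d](R)) → 6
  (σ[g<7](γ[e; SUM(d)→g](R)) ∪ π[e,g](ρ[g/d](R))) → 9
  π[g]((σ[g<7](γ[e; SUM(d)→g](R)) ∪ π[e,g](ρ[g/d](R)))) → 9

|E| = 9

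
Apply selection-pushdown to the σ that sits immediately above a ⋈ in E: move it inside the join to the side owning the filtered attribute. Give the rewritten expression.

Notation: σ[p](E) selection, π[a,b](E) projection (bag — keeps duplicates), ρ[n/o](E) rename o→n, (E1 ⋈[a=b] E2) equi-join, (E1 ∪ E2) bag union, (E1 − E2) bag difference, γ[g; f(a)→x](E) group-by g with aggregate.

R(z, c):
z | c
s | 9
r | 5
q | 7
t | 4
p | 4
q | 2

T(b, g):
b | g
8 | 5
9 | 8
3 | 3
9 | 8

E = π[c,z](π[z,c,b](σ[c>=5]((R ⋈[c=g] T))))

σ filters on c, owned by the left side.
E' = π[c,z](π[z,c,b]((σ[c>=5](R) ⋈[c=g] T)))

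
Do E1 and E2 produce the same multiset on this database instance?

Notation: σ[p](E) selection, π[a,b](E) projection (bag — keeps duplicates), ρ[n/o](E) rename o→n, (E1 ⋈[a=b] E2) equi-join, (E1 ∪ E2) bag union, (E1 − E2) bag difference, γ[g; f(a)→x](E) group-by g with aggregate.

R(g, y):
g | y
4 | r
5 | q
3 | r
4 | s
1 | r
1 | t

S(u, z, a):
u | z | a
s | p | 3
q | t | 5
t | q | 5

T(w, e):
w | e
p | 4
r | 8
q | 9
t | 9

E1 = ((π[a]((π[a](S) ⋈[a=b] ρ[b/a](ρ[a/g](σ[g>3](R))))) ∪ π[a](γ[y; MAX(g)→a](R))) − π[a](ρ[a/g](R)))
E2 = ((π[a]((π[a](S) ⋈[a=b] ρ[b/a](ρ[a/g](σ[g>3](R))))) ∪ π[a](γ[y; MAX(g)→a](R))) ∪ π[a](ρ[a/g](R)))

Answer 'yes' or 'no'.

E1 row counts bottom-up:
  S → 3
  π[a](S) → 3
  R → 6
  σ[g>3](R) → 3
  ρ[a/g](σ[g>3](R)) → 3
  ρ[b/a](ρ[a/g](σ[g>3](R))) → 3
  (π[a](S) ⋈[a=b] ρ[b/a](ρ[a/g](σ[g>3](R)))) → 2
  π[a]((π[a](S) ⋈[a=b] ρ[b/a](ρ[a/g](σ[g>3](R))))) → 2
  R → 6
  γ[y; MAX(g)→a](R) → 4
  π[a](γ[y; MAX(g)→a](R)) → 4
  (π[a]((π[a](S) ⋈[a=b] ρ[b/a](ρ[a/g](σ[g>3](R))))) ∪ π[a](γ[y; MAX(g)→a](R))) → 6
  R → 6
  ρ[a/g](R) → 6
  π[a](ρ[a/g](R)) → 6
  ((π[a]((π[a](S) ⋈[a=b] ρ[b/a](ρ[a/g](σ[g>3](R))))) ∪ π[a](γ[y; MAX(g)→a](R))) − π[a](ρ[a/g](R))) → 2
E2 row counts bottom-up:
  S → 3
  π[a](S) → 3
  R → 6
  σ[g>3](R) → 3
  ρ[a/g](σ[g>3](R)) → 3
  ρ[b/a](ρ[a/g](σ[g>3](R))) → 3
  (π[a](S) ⋈[a=b] ρ[b/a](ρ[a/g](σ[g>3](R)))) → 2
  π[a]((π[a](S) ⋈[a=b] ρ[b/a](ρ[a/g](σ[g>3](R))))) → 2
  R → 6
  γ[y; MAX(g)→a](R) → 4
  π[a](γ[y; MAX(g)→a](R)) → 4
  (π[a]((π[a](S) ⋈[a=b] ρ[b/a](ρ[a/g](σ[g>3](R))))) ∪ π[a](γ[y; MAX(g)→a](R))) → 6
  R → 6
  ρ[a/g](R) → 6
  π[a](ρ[a/g](R)) → 6
  ((π[a]((π[a](S) ⋈[a=b] ρ[b/a](ρ[a/g](σ[g>3](R))))) ∪ π[a](γ[y; MAX(g)→a](R))) ∪ π[a](ρ[a/g](R))) → 12

E1 result:
a
5
5
E2 result:
a
1
1
1
3
4
4
4
4
5
5
5
5
Witness: (1,) appears 0× in E1 but 3× in E2.

no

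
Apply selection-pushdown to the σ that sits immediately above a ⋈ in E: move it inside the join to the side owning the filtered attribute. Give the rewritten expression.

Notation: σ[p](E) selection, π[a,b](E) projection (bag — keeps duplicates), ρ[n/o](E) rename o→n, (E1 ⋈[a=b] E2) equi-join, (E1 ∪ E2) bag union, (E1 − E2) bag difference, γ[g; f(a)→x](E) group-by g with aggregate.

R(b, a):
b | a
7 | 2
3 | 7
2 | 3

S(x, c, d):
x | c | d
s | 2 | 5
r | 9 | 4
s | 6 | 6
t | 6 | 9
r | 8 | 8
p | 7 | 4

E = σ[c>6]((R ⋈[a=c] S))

σ filters on c, owned by the right side.
E' = (R ⋈[a=c] σ[c>6](S))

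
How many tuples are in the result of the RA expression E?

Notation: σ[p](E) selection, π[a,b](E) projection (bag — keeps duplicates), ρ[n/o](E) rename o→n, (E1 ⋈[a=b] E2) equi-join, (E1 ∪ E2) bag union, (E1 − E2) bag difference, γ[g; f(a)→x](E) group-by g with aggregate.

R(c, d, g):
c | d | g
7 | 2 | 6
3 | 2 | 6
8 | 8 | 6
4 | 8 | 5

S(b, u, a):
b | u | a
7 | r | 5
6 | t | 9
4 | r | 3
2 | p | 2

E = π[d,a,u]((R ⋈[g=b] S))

Per-node cardinality:
  R → 4
  S → 4
  (R ⋈[g=b] S) → 3
  π[d,a,u]((R ⋈[g=b] S)) → 3

|E| = 3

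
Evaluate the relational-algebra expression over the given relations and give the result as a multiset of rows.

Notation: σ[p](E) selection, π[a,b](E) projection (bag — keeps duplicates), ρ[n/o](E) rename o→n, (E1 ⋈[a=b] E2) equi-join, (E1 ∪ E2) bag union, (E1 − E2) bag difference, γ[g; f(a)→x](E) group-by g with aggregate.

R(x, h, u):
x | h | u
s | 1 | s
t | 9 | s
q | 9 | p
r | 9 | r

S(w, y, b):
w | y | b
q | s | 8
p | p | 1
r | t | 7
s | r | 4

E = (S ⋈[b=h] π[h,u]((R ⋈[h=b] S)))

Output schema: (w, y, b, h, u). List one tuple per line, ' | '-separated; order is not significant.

Subexpression sizes:
  S → 4
  R → 4
  S → 4
  (R ⋈[h=b] S) → 1
  π[h,u]((R ⋈[h=b] S)) → 1
  (S ⋈[b=h] π[h,u]((R ⋈[h=b] S))) → 1

== RESULT ==
w | y | b | h | u
p | p | 1 | 1 | s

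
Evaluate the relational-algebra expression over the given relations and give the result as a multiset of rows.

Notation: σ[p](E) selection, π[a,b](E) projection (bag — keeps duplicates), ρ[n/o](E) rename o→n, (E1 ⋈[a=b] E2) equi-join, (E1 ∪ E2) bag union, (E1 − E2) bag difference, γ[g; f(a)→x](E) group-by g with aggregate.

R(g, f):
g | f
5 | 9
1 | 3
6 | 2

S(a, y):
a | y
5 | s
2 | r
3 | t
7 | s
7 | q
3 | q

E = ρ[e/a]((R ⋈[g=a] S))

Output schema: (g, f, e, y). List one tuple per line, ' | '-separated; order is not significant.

Row counts bottom-up:
  R → 3
  S → 6
  (R ⋈[g=a] S) → 1
  ρ[e/a]((R ⋈[g=a] S)) → 1

== RESULT ==
g | f | e | y
5 | 9 | 5 | s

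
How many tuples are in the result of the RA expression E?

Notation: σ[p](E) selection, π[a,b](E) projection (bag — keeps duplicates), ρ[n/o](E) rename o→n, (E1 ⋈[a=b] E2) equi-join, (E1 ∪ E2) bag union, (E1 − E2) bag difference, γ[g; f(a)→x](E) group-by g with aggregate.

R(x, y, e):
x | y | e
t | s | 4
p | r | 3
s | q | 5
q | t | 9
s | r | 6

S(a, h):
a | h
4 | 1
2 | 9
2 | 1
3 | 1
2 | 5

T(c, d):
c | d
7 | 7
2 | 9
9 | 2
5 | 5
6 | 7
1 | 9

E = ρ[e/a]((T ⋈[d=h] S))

Stepwise |·|:
  T → 6
  S → 5
  (T ⋈[d=h] S) → 3
  ρ[e/a]((T ⋈[d=h] S)) → 3

|E| = 3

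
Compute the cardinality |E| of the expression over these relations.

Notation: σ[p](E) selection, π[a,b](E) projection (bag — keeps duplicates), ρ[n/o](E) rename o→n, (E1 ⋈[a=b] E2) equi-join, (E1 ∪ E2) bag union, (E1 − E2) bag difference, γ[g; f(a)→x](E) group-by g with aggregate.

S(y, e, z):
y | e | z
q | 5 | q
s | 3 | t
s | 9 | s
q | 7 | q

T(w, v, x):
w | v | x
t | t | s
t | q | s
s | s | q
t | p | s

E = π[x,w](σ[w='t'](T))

Stepwise |·|:
  T → 4
  σ[w='t'](T) → 3
  π[x,w](σ[w='t'](T)) → 3

|E| = 3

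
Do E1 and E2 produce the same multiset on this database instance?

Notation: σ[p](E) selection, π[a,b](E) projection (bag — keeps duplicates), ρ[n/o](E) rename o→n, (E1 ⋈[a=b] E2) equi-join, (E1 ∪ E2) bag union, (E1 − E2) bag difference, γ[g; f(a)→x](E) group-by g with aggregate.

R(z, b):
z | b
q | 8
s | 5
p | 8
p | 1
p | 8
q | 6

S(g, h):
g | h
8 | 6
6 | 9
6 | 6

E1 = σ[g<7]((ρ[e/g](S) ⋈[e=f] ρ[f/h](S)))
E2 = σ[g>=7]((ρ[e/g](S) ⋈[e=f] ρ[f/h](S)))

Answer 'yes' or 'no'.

E1 row counts bottom-up:
  S → 3
  ρ[e/g](S) → 3
  S → 3
  ρ[f/h](S) → 3
  (ρ[e/g](S) ⋈[e=f] ρ[f/h](S)) → 4
  σ[g<7]((ρ[e/g](S) ⋈[e=f] ρ[f/h](S))) → 2
E2 row counts bottom-up:
  S → 3
  ρ[e/g](S) → 3
  S → 3
  ρ[f/h](S) → 3
  (ρ[e/g](S) ⋈[e=f] ρ[f/h](S)) → 4
  σ[g>=7]((ρ[e/g](S) ⋈[e=f] ρ[f/h](S))) → 2

E1 result:
e | h | g | f
6 | 6 | 6 | 6
6 | 9 | 6 | 6
E2 result:
e | h | g | f
6 | 6 | 8 | 6
6 | 9 | 8 | 6
Witness: (6, 9, 6, 6) appears 1× in E1 but 0× in E2.

no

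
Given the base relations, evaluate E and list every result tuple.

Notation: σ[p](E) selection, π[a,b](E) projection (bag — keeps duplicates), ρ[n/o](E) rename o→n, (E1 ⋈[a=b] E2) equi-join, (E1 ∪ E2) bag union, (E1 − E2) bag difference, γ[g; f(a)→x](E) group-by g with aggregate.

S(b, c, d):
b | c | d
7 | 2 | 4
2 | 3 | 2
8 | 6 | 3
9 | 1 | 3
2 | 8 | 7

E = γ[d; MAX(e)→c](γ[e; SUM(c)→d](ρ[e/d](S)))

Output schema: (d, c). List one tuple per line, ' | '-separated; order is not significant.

Subexpression sizes:
  S → 5
  ρ[e/d](S) → 5
  γ[e; SUM(c)→d](ρ[e/d](S)) → 4
  γ[d; MAX(e)→c](γ[e; SUM(c)→d](ρ[e/d](S))) → 4

== RESULT ==
d | c
2 | 4
3 | 2
7 | 3
8 | 7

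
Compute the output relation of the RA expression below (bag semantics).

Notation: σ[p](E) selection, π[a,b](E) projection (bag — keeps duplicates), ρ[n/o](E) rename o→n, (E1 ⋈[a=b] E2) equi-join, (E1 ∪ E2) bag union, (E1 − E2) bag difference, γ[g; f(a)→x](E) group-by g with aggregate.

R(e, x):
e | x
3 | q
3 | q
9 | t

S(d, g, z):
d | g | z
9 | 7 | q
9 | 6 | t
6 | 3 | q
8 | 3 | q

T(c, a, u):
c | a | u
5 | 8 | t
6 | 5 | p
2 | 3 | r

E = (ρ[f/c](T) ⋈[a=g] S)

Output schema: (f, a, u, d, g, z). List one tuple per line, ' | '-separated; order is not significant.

Subexpression sizes:
  T → 3
  ρ[f/c](T) → 3
  S → 4
  (ρ[f/c](T) ⋈[a=g] S) → 2

== RESULT ==
f | a | u | d | g | z
2 | 3 | r | 6 | 3 | q
2 | 3 | r | 8 | 3 | q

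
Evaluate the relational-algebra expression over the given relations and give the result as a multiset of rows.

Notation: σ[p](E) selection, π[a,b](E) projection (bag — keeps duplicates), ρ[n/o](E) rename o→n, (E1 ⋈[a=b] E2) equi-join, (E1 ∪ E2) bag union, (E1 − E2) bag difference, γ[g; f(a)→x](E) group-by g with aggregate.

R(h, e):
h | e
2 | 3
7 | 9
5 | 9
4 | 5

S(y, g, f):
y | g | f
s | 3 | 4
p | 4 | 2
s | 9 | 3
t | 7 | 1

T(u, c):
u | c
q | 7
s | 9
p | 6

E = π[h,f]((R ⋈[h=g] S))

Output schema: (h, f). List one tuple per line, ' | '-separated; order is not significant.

Stepwise |·|:
  R → 4
  S → 4
  (R ⋈[h=g] S) → 2
  π[h,f]((R ⋈[h=g] S)) → 2

== RESULT ==
h | f
4 | 2
7 | 1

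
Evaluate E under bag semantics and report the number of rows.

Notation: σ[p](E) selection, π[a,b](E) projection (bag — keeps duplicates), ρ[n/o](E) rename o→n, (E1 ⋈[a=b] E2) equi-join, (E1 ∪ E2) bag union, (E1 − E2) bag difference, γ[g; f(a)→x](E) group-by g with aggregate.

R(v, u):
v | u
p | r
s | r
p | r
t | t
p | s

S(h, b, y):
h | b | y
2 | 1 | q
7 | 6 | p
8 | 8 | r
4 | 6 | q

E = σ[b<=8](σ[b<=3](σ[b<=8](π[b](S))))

Per-node cardinality:
  S → 4
  π[b](S) → 4
  σ[b<=8](π[b](S)) → 4
  σ[b<=3](σ[b<=8](π[b](S))) → 1
  σ[b<=8](σ[b<=3](σ[b<=8](π[b](S)))) → 1

|E| = 1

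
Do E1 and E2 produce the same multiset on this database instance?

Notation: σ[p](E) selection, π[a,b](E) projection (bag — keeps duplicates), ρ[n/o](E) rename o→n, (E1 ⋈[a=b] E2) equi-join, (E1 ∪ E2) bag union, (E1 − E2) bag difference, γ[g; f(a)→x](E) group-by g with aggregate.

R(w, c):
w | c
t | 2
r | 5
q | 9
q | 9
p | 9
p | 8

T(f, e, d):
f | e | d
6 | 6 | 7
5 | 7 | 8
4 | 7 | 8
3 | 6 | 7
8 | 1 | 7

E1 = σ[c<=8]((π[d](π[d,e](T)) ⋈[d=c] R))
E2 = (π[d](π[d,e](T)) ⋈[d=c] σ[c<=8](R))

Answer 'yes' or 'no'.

E1 subexpression sizes:
  T → 5
  π[d,e](T) → 5
  π[d](π[d,e](T)) → 5
  R → 6
  (π[d](π[d,e](T)) ⋈[d=c] R) → 2
  σ[c<=8]((π[d](π[d,e](T)) ⋈[d=c] R)) → 2
E2 subexpression sizes:
  T → 5
  π[d,e](T) → 5
  π[d](π[d,e](T)) → 5
  R → 6
  σ[c<=8](R) → 3
  (π[d](π[d,e](T)) ⋈[d=c] σ[c<=8](R)) → 2

E1 and E2 produce the same multiset:
d | w | c
8 | p | 8
8 | p | 8

yes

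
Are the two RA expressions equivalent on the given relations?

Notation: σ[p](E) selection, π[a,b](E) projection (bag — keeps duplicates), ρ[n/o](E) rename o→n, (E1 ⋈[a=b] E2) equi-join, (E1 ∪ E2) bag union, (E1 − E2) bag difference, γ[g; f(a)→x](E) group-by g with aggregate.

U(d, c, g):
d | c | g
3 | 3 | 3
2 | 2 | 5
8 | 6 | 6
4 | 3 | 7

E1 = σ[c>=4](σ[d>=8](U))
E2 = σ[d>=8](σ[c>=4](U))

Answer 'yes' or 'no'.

E1 per-node cardinality:
  U → 4
  σ[d>=8](U) → 1
  σ[c>=4](σ[d>=8](U)) → 1
E2 per-node cardinality:
  U → 4
  σ[c>=4](U) → 1
  σ[d>=8](σ[c>=4](U)) → 1

E1 and E2 produce the same multiset:
d | c | g
8 | 6 | 6

yes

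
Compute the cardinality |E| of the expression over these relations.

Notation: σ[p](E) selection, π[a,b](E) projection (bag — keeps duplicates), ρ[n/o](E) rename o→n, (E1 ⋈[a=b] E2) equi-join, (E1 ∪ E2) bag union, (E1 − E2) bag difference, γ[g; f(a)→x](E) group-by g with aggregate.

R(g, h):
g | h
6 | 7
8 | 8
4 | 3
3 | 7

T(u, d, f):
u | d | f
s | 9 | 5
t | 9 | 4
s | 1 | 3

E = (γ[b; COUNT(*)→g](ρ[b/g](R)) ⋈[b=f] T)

Stepwise |·|:
  R → 4
  ρ[b/g](R) → 4
  γ[b; COUNT(*)→g](ρ[b/g](R)) → 4
  T → 3
  (γ[b; COUNT(*)→g](ρ[b/g](R)) ⋈[b=f] T) → 2

|E| = 2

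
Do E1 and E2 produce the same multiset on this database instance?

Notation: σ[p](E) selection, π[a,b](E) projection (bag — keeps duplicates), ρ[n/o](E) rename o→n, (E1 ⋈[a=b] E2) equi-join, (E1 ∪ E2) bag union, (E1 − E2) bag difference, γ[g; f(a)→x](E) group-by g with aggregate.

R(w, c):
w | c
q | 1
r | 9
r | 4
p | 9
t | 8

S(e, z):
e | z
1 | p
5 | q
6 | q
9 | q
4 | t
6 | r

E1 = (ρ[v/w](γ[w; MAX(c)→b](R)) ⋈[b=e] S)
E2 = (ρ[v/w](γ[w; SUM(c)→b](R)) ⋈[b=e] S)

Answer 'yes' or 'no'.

E1 per-node cardinality:
  R → 5
  γ[w; MAX(c)→b](R) → 4
  ρ[v/w](γ[w; MAX(c)→b](R)) → 4
  S → 6
  (ρ[v/w](γ[w; MAX(c)→b](R)) ⋈[b=e] S) → 3
E2 per-node cardinality:
  R → 5
  γ[w; SUM(c)→b](R) → 4
  ρ[v/w](γ[w; SUM(c)→b](R)) → 4
  S → 6
  (ρ[v/w](γ[w; SUM(c)→b](R)) ⋈[b=e] S) → 2

E1 result:
v | b | e | z
p | 9 | 9 | q
q | 1 | 1 | p
r | 9 | 9 | q
E2 result:
v | b | e | z
p | 9 | 9 | q
q | 1 | 1 | p
Witness: ('r', 9, 9, 'q') appears 1× in E1 but 0× in E2.

no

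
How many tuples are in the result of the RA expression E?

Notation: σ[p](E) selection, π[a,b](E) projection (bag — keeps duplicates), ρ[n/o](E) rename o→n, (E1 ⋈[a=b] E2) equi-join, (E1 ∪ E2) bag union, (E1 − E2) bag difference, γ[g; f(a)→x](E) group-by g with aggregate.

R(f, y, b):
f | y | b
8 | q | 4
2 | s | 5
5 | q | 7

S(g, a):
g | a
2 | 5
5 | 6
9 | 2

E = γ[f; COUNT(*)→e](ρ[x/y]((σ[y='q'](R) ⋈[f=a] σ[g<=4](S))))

Subexpression sizes:
  R → 3
  σ[y='q'](R) → 2
  S → 3
  σ[g<=4](S) → 1
  (σ[y='q'](R) ⋈[f=a] σ[g<=4](S)) → 1
  ρ[x/y]((σ[y='q'](R) ⋈[f=a] σ[g<=4](S))) → 1
  γ[f; COUNT(*)→e](ρ[x/y]((σ[y='q'](R) ⋈[f=a] σ[g<=4](S)))) → 1

|E| = 1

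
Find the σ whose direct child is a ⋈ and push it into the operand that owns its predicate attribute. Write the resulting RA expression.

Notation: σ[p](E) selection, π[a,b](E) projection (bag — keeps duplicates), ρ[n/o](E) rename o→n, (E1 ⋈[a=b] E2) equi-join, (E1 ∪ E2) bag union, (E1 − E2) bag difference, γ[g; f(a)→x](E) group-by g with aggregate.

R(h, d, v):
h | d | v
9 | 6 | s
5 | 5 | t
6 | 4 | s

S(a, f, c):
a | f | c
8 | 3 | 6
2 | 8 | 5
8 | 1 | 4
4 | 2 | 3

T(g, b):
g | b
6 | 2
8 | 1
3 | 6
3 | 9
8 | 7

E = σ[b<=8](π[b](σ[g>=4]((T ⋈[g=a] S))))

σ filters on g, owned by the left side.
E' = σ[b<=8](π[b]((σ[g>=4](T) ⋈[g=a] S)))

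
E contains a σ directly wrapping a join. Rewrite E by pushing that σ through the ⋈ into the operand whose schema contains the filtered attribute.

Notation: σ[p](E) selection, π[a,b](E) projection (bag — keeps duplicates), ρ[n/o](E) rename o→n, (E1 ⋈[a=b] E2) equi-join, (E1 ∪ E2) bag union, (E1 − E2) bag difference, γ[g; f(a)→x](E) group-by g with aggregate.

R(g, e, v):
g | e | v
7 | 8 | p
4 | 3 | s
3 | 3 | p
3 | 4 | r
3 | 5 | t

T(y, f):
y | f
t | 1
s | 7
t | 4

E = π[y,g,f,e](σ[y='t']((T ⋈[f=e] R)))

σ filters on y, owned by the left side.
E' = π[y,g,f,e]((σ[y='t'](T) ⋈[f=e] R))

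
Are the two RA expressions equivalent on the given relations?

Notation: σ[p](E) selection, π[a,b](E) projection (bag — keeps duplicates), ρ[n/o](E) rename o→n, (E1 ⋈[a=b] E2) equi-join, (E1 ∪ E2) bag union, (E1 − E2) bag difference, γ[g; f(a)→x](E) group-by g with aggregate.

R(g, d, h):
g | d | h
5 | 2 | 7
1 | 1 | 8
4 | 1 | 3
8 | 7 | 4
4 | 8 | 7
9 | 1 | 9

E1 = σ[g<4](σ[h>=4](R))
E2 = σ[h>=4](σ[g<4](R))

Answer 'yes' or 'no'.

E1 per-node cardinality:
  R → 6
  σ[h>=4](R) → 5
  σ[g<4](σ[h>=4](R)) → 1
E2 per-node cardinality:
  R → 6
  σ[g<4](R) → 1
  σ[h>=4](σ[g<4](R)) → 1

E1 and E2 produce the same multiset:
g | d | h
1 | 1 | 8

yes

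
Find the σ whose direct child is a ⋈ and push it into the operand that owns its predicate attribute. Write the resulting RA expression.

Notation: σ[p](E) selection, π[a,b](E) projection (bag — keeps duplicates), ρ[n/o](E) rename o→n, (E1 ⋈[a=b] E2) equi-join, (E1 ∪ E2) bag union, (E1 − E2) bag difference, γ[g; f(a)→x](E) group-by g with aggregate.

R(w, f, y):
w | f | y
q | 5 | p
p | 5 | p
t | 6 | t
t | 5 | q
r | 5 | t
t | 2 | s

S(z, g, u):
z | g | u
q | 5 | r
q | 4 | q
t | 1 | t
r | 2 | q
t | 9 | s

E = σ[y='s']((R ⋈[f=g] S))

σ filters on y, owned by the left side.
E' = (σ[y='s'](R) ⋈[f=g] S)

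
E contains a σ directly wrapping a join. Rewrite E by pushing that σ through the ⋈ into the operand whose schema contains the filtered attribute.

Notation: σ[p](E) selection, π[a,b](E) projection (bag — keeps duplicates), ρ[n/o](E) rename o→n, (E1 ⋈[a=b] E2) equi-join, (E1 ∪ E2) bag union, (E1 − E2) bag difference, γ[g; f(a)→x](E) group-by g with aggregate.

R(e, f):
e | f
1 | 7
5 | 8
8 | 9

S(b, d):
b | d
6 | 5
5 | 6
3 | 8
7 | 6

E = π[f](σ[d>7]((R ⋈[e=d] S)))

σ filters on d, owned by the right side.
E' = π[f]((R ⋈[e=d] σ[d>7](S)))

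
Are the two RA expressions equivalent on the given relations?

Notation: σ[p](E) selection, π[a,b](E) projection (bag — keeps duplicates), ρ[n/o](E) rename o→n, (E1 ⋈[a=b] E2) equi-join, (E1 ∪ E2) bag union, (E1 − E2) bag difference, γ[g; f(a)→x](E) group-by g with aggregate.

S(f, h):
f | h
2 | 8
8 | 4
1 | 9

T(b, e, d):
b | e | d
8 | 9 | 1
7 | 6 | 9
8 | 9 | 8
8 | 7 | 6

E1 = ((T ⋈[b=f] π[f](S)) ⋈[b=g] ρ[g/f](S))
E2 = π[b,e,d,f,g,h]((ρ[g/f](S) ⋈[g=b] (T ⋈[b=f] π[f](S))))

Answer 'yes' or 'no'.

E1 stepwise |·|:
  T → 4
  S → 3
  π[f](S) → 3
  (T ⋈[b=f] π[f](S)) → 3
  S → 3
  ρ[g/f](S) → 3
  ((T ⋈[b=f] π[f](S)) ⋈[b=g] ρ[g/f](S)) → 3
E2 stepwise |·|:
  S → 3
  ρ[g/f](S) → 3
  T → 4
  S → 3
  π[f](S) → 3
  (T ⋈[b=f] π[f](S)) → 3
  (ρ[g/f](S) ⋈[g=b] (T ⋈[b=f] π[f](S))) → 3
  π[b,e,d,f,g,h]((ρ[g/f](S) ⋈[g=b] (T ⋈[b=f] π[f](S)))) → 3

E1 and E2 produce the same multiset:
b | e | d | f | g | h
8 | 7 | 6 | 8 | 8 | 4
8 | 9 | 1 | 8 | 8 | 4
8 | 9 | 8 | 8 | 8 | 4

yes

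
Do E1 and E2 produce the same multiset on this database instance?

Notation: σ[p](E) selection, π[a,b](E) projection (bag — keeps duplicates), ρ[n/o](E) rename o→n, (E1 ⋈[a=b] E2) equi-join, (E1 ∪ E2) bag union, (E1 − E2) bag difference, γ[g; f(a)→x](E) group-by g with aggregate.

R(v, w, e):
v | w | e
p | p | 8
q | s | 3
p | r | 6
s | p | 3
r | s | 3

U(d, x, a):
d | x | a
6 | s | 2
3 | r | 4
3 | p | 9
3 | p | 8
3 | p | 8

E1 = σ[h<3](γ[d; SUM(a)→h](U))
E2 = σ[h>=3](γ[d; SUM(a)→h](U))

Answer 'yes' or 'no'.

E1 subexpression sizes:
  U → 5
  γ[d; SUM(a)→h](U) → 2
  σ[h<3](γ[d; SUM(a)→h](U)) → 1
E2 subexpression sizes:
  U → 5
  γ[d; SUM(a)→h](U) → 2
  σ[h>=3](γ[d; SUM(a)→h](U)) → 1

E1 result:
d | h
6 | 2
E2 result:
d | h
3 | 29
Witness: (3, 29) appears 0× in E1 but 1× in E2.

no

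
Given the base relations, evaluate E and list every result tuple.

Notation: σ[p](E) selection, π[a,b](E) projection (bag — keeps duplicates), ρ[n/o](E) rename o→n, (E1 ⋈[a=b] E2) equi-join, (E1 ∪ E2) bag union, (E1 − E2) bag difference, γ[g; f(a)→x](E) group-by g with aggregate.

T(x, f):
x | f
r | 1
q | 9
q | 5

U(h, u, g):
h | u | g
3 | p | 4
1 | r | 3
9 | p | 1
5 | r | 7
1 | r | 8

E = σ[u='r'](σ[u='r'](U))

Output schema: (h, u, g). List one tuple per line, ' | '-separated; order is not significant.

Row counts bottom-up:
  U → 5
  σ[u='r'](U) → 3
  σ[u='r'](σ[u='r'](U)) → 3

== RESULT ==
h | u | g
1 | r | 3
1 | r | 8
5 | r | 7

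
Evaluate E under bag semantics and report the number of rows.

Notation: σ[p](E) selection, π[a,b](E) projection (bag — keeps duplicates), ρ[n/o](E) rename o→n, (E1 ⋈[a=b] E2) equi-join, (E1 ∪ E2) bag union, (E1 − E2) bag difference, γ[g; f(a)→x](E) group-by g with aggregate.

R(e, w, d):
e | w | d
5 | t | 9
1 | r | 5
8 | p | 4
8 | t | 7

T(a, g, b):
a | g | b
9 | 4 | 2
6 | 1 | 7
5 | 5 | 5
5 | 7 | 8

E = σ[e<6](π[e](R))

Subexpression sizes:
  R → 4
  π[e](R) → 4
  σ[e<6](π[e](R)) → 2

|E| = 2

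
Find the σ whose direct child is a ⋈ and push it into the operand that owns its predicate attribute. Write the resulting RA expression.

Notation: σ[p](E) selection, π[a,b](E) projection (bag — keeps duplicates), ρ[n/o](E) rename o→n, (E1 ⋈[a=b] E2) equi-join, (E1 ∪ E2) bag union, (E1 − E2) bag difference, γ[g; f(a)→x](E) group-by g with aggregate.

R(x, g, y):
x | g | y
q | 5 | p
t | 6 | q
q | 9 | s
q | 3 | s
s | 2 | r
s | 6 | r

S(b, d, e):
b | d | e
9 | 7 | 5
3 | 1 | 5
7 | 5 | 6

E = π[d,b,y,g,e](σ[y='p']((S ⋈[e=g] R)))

σ filters on y, owned by the right side.
E' = π[d,b,y,g,e]((S ⋈[e=g] σ[y='p'](R)))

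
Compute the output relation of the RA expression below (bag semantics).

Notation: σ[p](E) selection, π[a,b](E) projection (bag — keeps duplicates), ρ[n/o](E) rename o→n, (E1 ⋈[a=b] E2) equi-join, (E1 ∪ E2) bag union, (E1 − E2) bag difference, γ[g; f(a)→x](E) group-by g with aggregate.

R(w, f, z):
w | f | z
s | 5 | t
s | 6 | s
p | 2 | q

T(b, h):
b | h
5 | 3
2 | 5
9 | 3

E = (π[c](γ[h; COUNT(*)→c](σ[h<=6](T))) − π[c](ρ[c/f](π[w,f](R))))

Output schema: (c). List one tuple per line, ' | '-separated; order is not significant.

Row counts bottom-up:
  T → 3
  σ[h<=6](T) → 3
  γ[h; COUNT(*)→c](σ[h<=6](T)) → 2
  π[c](γ[h; COUNT(*)→c](σ[h<=6](T))) → 2
  R → 3
  π[w,f](R) → 3
  ρ[c/f](π[w,f](R)) → 3
  π[c](ρ[c/f](π[w,f](R))) → 3
  (π[c](γ[h; COUNT(*)→c](σ[h<=6](T))) − π[c](ρ[c/f](π[w,f](R)))) → 1

== RESULT ==
c
1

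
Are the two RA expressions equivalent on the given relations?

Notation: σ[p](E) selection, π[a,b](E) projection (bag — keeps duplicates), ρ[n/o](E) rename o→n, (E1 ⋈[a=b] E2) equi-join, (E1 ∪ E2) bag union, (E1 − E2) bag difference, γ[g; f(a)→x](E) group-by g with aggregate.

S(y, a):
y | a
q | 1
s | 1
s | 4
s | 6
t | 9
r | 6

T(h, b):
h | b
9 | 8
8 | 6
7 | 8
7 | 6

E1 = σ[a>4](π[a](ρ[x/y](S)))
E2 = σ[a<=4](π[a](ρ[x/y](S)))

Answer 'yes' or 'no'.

E1 stepwise |·|:
  S → 6
  ρ[x/y](S) → 6
  π[a](ρ[x/y](S)) → 6
  σ[a>4](π[a](ρ[x/y](S))) → 3
E2 stepwise |·|:
  S → 6
  ρ[x/y](S) → 6
  π[a](ρ[x/y](S)) → 6
  σ[a<=4](π[a](ρ[x/y](S))) → 3

E1 result:
a
6
6
9
E2 result:
a
1
1
4
Witness: (6,) appears 2× in E1 but 0× in E2.

no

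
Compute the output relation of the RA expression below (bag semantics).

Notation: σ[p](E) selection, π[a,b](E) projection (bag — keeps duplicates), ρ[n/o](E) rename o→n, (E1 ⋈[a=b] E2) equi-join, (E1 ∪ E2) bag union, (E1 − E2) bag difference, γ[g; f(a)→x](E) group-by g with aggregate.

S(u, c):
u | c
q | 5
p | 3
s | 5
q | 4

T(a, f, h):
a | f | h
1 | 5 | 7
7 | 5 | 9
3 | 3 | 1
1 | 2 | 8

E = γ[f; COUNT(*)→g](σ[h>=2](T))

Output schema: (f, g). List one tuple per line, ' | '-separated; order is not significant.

Per-node cardinality:
  T → 4
  σ[h>=2](T) → 3
  γ[f; COUNT(*)→g](σ[h>=2](T)) → 2

== RESULT ==
f | g
2 | 1
5 | 2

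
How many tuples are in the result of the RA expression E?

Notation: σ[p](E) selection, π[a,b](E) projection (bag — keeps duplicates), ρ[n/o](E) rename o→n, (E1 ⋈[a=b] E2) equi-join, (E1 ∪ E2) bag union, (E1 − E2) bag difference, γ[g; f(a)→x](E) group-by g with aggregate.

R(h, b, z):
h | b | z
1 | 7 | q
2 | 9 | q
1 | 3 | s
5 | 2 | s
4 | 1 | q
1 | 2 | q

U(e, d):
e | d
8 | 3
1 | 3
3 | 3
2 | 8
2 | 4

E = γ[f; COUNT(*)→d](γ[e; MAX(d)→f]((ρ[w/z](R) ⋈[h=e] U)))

Per-node cardinality:
  R → 6
  ρ[w/z](R) → 6
  U → 5
  (ρ[w/z](R) ⋈[h=e] U) → 5
  γ[e; MAX(d)→f]((ρ[w/z](R) ⋈[h=e] U)) → 2
  γ[f; COUNT(*)→d](γ[e; MAX(d)→f]((ρ[w/z](R) ⋈[h=e] U))) → 2

|E| = 2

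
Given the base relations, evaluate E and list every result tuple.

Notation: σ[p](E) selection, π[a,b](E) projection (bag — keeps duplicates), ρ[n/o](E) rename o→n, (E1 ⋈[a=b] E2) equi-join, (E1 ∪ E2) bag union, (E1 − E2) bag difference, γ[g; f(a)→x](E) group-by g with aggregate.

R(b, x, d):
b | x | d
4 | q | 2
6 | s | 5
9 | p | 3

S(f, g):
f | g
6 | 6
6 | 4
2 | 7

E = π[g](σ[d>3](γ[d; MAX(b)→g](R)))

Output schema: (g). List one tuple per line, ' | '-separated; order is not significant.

Stepwise |·|:
  R → 3
  γ[d; MAX(b)→g](R) → 3
  σ[d>3](γ[d; MAX(b)→g](R)) → 1
  π[g](σ[d>3](γ[d; MAX(b)→g](R))) → 1

== RESULT ==
g
6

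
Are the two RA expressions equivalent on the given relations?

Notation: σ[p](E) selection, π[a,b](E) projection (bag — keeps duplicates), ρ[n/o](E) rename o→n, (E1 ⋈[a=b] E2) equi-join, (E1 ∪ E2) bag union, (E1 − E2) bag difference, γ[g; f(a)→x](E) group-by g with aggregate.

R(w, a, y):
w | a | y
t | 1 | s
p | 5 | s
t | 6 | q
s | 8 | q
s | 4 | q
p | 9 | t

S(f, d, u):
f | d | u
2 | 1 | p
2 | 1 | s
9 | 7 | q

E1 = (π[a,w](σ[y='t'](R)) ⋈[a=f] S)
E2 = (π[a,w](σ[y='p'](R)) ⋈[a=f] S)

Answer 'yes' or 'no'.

E1 subexpression sizes:
  R → 6
  σ[y='t'](R) → 1
  π[a,w](σ[y='t'](R)) → 1
  S → 3
  (π[a,w](σ[y='t'](R)) ⋈[a=f] S) → 1
E2 subexpression sizes:
  R → 6
  σ[y='p'](R) → 0
  π[a,w](σ[y='p'](R)) → 0
  S → 3
  (π[a,w](σ[y='p'](R)) ⋈[a=f] S) → 0

E1 result:
a | w | f | d | u
9 | p | 9 | 7 | q
E2 result:
a | w | f | d | u
(0 rows)
Witness: (9, 'p', 9, 7, 'q') appears 1× in E1 but 0× in E2.

no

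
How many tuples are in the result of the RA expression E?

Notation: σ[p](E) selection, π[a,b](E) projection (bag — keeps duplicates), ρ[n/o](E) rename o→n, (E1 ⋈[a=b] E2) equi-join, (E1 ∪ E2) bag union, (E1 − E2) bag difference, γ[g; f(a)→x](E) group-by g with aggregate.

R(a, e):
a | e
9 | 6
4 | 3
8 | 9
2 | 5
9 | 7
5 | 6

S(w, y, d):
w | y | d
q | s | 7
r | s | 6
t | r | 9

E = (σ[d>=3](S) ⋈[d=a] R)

Row counts bottom-up:
  S → 3
  σ[d>=3](S) → 3
  R → 6
  (σ[d>=3](S) ⋈[d=a] R) → 2

|E| = 2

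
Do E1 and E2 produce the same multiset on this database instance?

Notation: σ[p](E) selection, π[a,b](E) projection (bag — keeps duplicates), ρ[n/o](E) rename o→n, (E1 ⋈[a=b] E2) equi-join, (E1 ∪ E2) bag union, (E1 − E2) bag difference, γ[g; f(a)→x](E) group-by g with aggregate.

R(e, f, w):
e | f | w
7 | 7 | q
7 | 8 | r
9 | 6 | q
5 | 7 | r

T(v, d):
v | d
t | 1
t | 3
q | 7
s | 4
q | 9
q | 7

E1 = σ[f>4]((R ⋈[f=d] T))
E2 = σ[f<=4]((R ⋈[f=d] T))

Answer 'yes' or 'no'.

E1 subexpression sizes:
  R → 4
  T → 6
  (R ⋈[f=d] T) → 4
  σ[f>4]((R ⋈[f=d] T)) → 4
E2 subexpression sizes:
  R → 4
  T → 6
  (R ⋈[f=d] T) → 4
  σ[f<=4]((R ⋈[f=d] T)) → 0

E1 result:
e | f | w | v | d
5 | 7 | r | q | 7
5 | 7 | r | q | 7
7 | 7 | q | q | 7
7 | 7 | q | q | 7
E2 result:
e | f | w | v | d
(0 rows)
Witness: (7, 7, 'q', 'q', 7) appears 2× in E1 but 0× in E2.

no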